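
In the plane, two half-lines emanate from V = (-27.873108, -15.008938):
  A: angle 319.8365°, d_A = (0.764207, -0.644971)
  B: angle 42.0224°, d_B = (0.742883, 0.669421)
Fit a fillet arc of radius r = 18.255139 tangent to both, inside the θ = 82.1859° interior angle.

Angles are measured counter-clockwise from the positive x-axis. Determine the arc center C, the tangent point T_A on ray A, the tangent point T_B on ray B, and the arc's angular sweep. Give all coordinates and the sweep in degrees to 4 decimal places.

center=(-0.1031,-14.5584) T_A=(-11.8771,-28.5091) T_B=(-12.3235,-0.9970) sweep=97.8141

bisector direction at 0.9295° = (0.999868,0.016221)
center distance |VC| = r/sin(θ/2) = 18.255139/sin(41.0930°) = 27.773657
C = V + |VC|·bis = (-0.1031,-14.5584)
T_A = V + ((C−V)·d_A)·d_A = V + 20.9315·d_A = (-11.8771,-28.5091)
T_B = V + ((C−V)·d_B)·d_B = V + 20.9315·d_B = (-12.3235,-0.9970)
sweep = 180° − θ = 97.8141°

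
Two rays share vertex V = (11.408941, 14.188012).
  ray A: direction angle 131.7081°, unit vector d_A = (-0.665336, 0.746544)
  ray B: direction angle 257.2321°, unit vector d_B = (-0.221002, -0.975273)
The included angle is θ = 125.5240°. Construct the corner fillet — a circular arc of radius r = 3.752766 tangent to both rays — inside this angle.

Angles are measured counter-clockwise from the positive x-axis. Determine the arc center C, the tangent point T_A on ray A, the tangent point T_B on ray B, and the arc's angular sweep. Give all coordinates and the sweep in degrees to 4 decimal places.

center=(7.3220,13.1333) T_A=(10.1236,15.6302) T_B=(10.9820,12.3040) sweep=54.4760

bisector direction at 194.4701° = (-0.968278,-0.249875)
center distance |VC| = r/sin(θ/2) = 3.752766/sin(62.7620°) = 4.220797
C = V + |VC|·bis = (7.3220,13.1333)
T_A = V + ((C−V)·d_A)·d_A = V + 1.9318·d_A = (10.1236,15.6302)
T_B = V + ((C−V)·d_B)·d_B = V + 1.9318·d_B = (10.9820,12.3040)
sweep = 180° − θ = 54.4760°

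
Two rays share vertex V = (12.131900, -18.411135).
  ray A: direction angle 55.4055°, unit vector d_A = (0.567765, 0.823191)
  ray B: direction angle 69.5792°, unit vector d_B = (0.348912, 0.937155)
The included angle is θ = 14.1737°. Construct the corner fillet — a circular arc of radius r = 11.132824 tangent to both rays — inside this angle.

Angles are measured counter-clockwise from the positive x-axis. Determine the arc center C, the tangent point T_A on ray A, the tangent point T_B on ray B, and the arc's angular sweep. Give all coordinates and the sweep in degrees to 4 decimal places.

bisector direction at 62.4924° = (0.461867,0.886949)
center distance |VC| = r/sin(θ/2) = 11.132824/sin(7.0869°) = 90.236590
C = V + |VC|·bis = (53.8092,61.6241)
T_A = V + ((C−V)·d_A)·d_A = V + 89.5472·d_A = (62.9736,55.3033)
T_B = V + ((C−V)·d_B)·d_B = V + 89.5472·d_B = (43.3760,65.5085)
sweep = 180° − θ = 165.8263°

center=(53.8092,61.6241) T_A=(62.9736,55.3033) T_B=(43.3760,65.5085) sweep=165.8263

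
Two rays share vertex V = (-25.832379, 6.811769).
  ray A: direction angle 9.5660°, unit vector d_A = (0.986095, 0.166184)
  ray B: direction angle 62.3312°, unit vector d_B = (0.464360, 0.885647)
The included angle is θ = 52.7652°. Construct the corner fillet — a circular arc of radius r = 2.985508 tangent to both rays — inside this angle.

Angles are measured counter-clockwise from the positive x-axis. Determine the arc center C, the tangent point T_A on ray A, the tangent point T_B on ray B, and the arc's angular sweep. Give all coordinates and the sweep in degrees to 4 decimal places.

bisector direction at 35.9486° = (0.809544,0.587059)
center distance |VC| = r/sin(θ/2) = 2.985508/sin(26.3826°) = 6.718622
C = V + |VC|·bis = (-20.3934,10.7560)
T_A = V + ((C−V)·d_A)·d_A = V + 6.0189·d_A = (-19.8972,7.8120)
T_B = V + ((C−V)·d_B)·d_B = V + 6.0189·d_B = (-23.0375,12.1423)
sweep = 180° − θ = 127.2348°

center=(-20.3934,10.7560) T_A=(-19.8972,7.8120) T_B=(-23.0375,12.1423) sweep=127.2348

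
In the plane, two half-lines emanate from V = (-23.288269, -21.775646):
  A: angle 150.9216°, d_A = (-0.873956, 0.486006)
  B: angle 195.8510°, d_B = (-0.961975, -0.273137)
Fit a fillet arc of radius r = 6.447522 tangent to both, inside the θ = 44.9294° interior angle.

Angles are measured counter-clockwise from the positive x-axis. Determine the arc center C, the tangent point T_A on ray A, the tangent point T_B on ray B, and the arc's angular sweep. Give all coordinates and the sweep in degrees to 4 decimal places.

bisector direction at 173.3863° = (-0.993345,0.115175)
center distance |VC| = r/sin(θ/2) = 6.447522/sin(22.4647°) = 16.873287
C = V + |VC|·bis = (-40.0493,-19.8323)
T_A = V + ((C−V)·d_A)·d_A = V + 15.5929·d_A = (-36.9157,-14.1974)
T_B = V + ((C−V)·d_B)·d_B = V + 15.5929·d_B = (-38.2882,-26.0346)
sweep = 180° − θ = 135.0706°

center=(-40.0493,-19.8323) T_A=(-36.9157,-14.1974) T_B=(-38.2882,-26.0346) sweep=135.0706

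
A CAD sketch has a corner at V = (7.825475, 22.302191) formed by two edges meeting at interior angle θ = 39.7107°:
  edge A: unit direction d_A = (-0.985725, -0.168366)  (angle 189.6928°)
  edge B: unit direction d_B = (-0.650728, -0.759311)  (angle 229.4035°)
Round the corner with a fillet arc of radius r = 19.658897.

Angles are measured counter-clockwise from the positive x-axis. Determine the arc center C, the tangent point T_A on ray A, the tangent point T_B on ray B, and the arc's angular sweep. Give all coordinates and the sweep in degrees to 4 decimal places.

bisector direction at 209.5481° = (-0.869942,-0.493155)
center distance |VC| = r/sin(θ/2) = 19.658897/sin(19.8554°) = 57.880432
C = V + |VC|·bis = (-42.5271,-6.2418)
T_A = V + ((C−V)·d_A)·d_A = V + 54.4396·d_A = (-45.8370,13.1364)
T_B = V + ((C−V)·d_B)·d_B = V + 54.4396·d_B = (-27.5999,-19.0344)
sweep = 180° − θ = 140.2893°

center=(-42.5271,-6.2418) T_A=(-45.8370,13.1364) T_B=(-27.5999,-19.0344) sweep=140.2893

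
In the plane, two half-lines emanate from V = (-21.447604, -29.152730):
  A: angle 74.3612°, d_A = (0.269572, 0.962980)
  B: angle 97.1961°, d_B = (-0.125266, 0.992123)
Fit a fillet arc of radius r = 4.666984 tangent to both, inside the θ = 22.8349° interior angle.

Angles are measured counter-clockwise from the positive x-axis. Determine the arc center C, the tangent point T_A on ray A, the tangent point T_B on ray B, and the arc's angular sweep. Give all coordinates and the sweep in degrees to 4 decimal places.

center=(-19.7122,-5.6408) T_A=(-15.2180,-6.8989) T_B=(-24.3424,-6.2254) sweep=157.1651

bisector direction at 85.7786° = (0.073610,0.997287)
center distance |VC| = r/sin(θ/2) = 4.666984/sin(11.4175°) = 23.575879
C = V + |VC|·bis = (-19.7122,-5.6408)
T_A = V + ((C−V)·d_A)·d_A = V + 23.1093·d_A = (-15.2180,-6.8989)
T_B = V + ((C−V)·d_B)·d_B = V + 23.1093·d_B = (-24.3424,-6.2254)
sweep = 180° − θ = 157.1651°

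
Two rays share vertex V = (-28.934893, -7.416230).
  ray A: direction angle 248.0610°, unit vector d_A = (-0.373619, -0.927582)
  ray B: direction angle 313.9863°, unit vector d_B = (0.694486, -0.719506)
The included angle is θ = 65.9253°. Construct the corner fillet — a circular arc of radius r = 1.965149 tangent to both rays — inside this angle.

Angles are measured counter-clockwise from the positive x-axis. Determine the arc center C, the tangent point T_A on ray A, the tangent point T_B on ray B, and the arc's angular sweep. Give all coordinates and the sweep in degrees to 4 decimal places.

bisector direction at 281.0237° = (0.191214,-0.981548)
center distance |VC| = r/sin(θ/2) = 1.965149/sin(32.9626°) = 3.611794
C = V + |VC|·bis = (-28.2443,-10.9614)
T_A = V + ((C−V)·d_A)·d_A = V + 3.0304·d_A = (-30.0671,-10.2272)
T_B = V + ((C−V)·d_B)·d_B = V + 3.0304·d_B = (-26.8303,-9.5966)
sweep = 180° − θ = 114.0747°

center=(-28.2443,-10.9614) T_A=(-30.0671,-10.2272) T_B=(-26.8303,-9.5966) sweep=114.0747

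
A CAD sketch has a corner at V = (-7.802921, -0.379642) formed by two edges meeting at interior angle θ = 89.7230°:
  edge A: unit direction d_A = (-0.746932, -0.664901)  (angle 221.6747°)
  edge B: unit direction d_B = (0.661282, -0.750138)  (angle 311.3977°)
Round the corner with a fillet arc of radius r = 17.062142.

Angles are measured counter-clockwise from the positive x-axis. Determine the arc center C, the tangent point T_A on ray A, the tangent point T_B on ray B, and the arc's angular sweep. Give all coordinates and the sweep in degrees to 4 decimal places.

bisector direction at 266.5362° = (-0.060418,-0.998173)
center distance |VC| = r/sin(θ/2) = 17.062142/sin(44.8615°) = 24.188053
C = V + |VC|·bis = (-9.2643,-24.5235)
T_A = V + ((C−V)·d_A)·d_A = V + 17.1448·d_A = (-20.6089,-11.7792)
T_B = V + ((C−V)·d_B)·d_B = V + 17.1448·d_B = (3.5346,-13.2406)
sweep = 180° − θ = 90.2770°

center=(-9.2643,-24.5235) T_A=(-20.6089,-11.7792) T_B=(3.5346,-13.2406) sweep=90.2770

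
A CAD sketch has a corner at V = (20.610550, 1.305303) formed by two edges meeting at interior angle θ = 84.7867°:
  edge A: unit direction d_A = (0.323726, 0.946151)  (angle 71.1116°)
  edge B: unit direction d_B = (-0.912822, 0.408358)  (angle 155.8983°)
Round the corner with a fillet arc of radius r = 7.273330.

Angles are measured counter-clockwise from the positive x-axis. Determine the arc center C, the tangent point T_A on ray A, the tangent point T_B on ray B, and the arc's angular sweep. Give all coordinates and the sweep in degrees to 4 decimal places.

center=(16.3081,11.1980) T_A=(23.1897,8.8434) T_B=(13.3379,4.5588) sweep=95.2133

bisector direction at 113.5049° = (-0.398828,0.917026)
center distance |VC| = r/sin(θ/2) = 7.273330/sin(42.3933°) = 10.787823
C = V + |VC|·bis = (16.3081,11.1980)
T_A = V + ((C−V)·d_A)·d_A = V + 7.9672·d_A = (23.1897,8.8434)
T_B = V + ((C−V)·d_B)·d_B = V + 7.9672·d_B = (13.3379,4.5588)
sweep = 180° − θ = 95.2133°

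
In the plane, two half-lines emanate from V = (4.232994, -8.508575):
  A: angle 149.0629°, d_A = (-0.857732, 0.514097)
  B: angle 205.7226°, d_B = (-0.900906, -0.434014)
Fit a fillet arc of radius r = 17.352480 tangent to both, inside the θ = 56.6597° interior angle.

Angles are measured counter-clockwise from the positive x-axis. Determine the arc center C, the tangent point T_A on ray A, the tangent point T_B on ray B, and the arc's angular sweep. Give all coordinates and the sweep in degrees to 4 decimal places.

bisector direction at 177.3928° = (-0.998965,0.045489)
center distance |VC| = r/sin(θ/2) = 17.352480/sin(28.3299°) = 36.566421
C = V + |VC|·bis = (-32.2956,-6.8452)
T_A = V + ((C−V)·d_A)·d_A = V + 32.1869·d_A = (-23.3747,8.0386)
T_B = V + ((C−V)·d_B)·d_B = V + 32.1869·d_B = (-24.7643,-22.4781)
sweep = 180° − θ = 123.3403°

center=(-32.2956,-6.8452) T_A=(-23.3747,8.0386) T_B=(-24.7643,-22.4781) sweep=123.3403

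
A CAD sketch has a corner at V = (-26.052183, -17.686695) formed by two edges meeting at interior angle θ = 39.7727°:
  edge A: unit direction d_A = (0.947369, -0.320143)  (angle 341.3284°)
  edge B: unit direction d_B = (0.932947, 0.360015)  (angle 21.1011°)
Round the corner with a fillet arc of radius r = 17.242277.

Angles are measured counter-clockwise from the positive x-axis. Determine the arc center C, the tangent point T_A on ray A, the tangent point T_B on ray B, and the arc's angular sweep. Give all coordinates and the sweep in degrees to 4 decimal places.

center=(24.6258,-16.6121) T_A=(19.1058,-32.9469) T_B=(18.4183,-0.5260) sweep=140.2273

bisector direction at 1.2147° = (0.999775,0.021200)
center distance |VC| = r/sin(θ/2) = 17.242277/sin(19.8864°) = 50.689392
C = V + |VC|·bis = (24.6258,-16.6121)
T_A = V + ((C−V)·d_A)·d_A = V + 47.6667·d_A = (19.1058,-32.9469)
T_B = V + ((C−V)·d_B)·d_B = V + 47.6667·d_B = (18.4183,-0.5260)
sweep = 180° − θ = 140.2273°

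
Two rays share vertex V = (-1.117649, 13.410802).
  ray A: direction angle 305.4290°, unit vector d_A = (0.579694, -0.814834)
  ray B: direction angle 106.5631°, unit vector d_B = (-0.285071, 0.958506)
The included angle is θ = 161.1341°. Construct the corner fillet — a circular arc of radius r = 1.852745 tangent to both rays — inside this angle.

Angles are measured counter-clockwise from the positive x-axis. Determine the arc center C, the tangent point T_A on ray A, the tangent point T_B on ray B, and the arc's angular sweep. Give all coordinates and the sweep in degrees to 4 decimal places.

bisector direction at 25.9961° = (0.898824,0.438309)
center distance |VC| = r/sin(θ/2) = 1.852745/sin(80.5670°) = 1.878141
C = V + |VC|·bis = (0.5705,14.2340)
T_A = V + ((C−V)·d_A)·d_A = V + 0.3078·d_A = (-0.9392,13.1600)
T_B = V + ((C−V)·d_B)·d_B = V + 0.3078·d_B = (-1.2054,13.7058)
sweep = 180° − θ = 18.8659°

center=(0.5705,14.2340) T_A=(-0.9392,13.1600) T_B=(-1.2054,13.7058) sweep=18.8659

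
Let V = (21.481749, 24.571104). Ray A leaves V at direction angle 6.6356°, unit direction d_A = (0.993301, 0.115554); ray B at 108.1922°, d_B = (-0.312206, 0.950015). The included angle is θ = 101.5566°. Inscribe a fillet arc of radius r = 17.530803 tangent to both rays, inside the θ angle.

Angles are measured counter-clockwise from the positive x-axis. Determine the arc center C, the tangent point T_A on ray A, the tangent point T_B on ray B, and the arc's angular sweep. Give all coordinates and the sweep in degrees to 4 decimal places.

bisector direction at 57.4139° = (0.538566,0.842583)
center distance |VC| = r/sin(θ/2) = 17.530803/sin(50.7783°) = 22.629003
C = V + |VC|·bis = (33.6690,43.6379)
T_A = V + ((C−V)·d_A)·d_A = V + 14.3088·d_A = (35.6947,26.2246)
T_B = V + ((C−V)·d_B)·d_B = V + 14.3088·d_B = (17.0145,38.1647)
sweep = 180° − θ = 78.4434°

center=(33.6690,43.6379) T_A=(35.6947,26.2246) T_B=(17.0145,38.1647) sweep=78.4434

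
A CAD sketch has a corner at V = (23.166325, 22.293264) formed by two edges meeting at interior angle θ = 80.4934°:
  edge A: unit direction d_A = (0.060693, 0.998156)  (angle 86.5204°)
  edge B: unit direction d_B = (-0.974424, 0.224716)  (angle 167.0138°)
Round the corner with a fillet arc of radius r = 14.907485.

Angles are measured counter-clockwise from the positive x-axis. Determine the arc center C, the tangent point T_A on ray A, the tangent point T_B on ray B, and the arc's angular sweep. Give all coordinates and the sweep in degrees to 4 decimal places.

center=(9.3552,40.7771) T_A=(24.2352,39.8723) T_B=(6.0053,26.2509) sweep=99.5066

bisector direction at 126.7671° = (-0.598564,0.801075)
center distance |VC| = r/sin(θ/2) = 14.907485/sin(40.2467°) = 23.073744
C = V + |VC|·bis = (9.3552,40.7771)
T_A = V + ((C−V)·d_A)·d_A = V + 17.6115·d_A = (24.2352,39.8723)
T_B = V + ((C−V)·d_B)·d_B = V + 17.6115·d_B = (6.0053,26.2509)
sweep = 180° − θ = 99.5066°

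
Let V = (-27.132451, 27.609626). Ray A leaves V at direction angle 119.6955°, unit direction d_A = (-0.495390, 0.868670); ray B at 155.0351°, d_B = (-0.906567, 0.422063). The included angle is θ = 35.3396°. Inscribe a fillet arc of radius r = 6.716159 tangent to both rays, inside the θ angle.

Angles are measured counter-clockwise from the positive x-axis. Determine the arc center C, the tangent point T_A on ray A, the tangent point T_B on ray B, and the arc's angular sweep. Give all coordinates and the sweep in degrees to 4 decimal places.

bisector direction at 137.3653° = (-0.735687,0.677322)
center distance |VC| = r/sin(θ/2) = 6.716159/sin(17.6698°) = 22.126773
C = V + |VC|·bis = (-43.4108,42.5966)
T_A = V + ((C−V)·d_A)·d_A = V + 21.0829·d_A = (-37.5767,45.9237)
T_B = V + ((C−V)·d_B)·d_B = V + 21.0829·d_B = (-46.2455,36.5079)
sweep = 180° − θ = 144.6604°

center=(-43.4108,42.5966) T_A=(-37.5767,45.9237) T_B=(-46.2455,36.5079) sweep=144.6604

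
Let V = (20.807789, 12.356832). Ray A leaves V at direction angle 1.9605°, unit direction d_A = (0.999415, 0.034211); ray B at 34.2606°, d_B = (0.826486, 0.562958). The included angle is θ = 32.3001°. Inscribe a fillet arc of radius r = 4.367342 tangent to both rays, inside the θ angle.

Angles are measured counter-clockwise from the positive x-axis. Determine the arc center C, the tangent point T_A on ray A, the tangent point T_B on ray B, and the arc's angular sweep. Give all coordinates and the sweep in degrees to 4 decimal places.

center=(35.7311,17.2376) T_A=(35.8805,12.8728) T_B=(33.2725,20.8471) sweep=147.6999

bisector direction at 18.1106° = (0.950459,0.310851)
center distance |VC| = r/sin(θ/2) = 4.367342/sin(16.1501°) = 15.701175
C = V + |VC|·bis = (35.7311,17.2376)
T_A = V + ((C−V)·d_A)·d_A = V + 15.0816·d_A = (35.8805,12.8728)
T_B = V + ((C−V)·d_B)·d_B = V + 15.0816·d_B = (33.2725,20.8471)
sweep = 180° − θ = 147.6999°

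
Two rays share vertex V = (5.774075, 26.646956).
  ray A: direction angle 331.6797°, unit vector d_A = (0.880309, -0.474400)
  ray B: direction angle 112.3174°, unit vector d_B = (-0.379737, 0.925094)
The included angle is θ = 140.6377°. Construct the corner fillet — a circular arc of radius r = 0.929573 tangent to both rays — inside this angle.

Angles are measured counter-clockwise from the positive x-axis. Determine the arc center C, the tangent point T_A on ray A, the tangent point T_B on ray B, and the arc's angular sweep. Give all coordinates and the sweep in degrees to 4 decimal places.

bisector direction at 41.9986° = (0.743162,0.669112)
center distance |VC| = r/sin(θ/2) = 0.929573/sin(70.3188°) = 0.987247
C = V + |VC|·bis = (6.5078,27.3075)
T_A = V + ((C−V)·d_A)·d_A = V + 0.3325·d_A = (6.0668,26.4892)
T_B = V + ((C−V)·d_B)·d_B = V + 0.3325·d_B = (5.6478,26.9545)
sweep = 180° − θ = 39.3623°

center=(6.5078,27.3075) T_A=(6.0668,26.4892) T_B=(5.6478,26.9545) sweep=39.3623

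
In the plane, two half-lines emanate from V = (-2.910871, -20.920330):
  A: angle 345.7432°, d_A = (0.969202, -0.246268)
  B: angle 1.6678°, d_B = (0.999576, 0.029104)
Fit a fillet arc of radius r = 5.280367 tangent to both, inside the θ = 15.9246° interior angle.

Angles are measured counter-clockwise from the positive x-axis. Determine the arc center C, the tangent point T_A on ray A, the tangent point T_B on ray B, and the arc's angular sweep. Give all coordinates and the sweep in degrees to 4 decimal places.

bisector direction at 353.7055° = (0.993971,-0.109639)
center distance |VC| = r/sin(θ/2) = 5.280367/sin(7.9623°) = 38.119480
C = V + |VC|·bis = (34.9788,-25.0997)
T_A = V + ((C−V)·d_A)·d_A = V + 37.7520·d_A = (33.6784,-30.2174)
T_B = V + ((C−V)·d_B)·d_B = V + 37.7520·d_B = (34.8251,-19.8216)
sweep = 180° − θ = 164.0754°

center=(34.9788,-25.0997) T_A=(33.6784,-30.2174) T_B=(34.8251,-19.8216) sweep=164.0754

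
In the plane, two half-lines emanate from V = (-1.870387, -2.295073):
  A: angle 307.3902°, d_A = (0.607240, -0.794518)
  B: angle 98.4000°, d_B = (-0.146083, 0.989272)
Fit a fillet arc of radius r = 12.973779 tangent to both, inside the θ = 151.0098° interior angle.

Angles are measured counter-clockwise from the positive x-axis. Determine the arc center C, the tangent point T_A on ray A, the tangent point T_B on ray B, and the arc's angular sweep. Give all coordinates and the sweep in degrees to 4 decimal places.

center=(10.4742,2.9183) T_A=(0.1663,-4.9599) T_B=(-2.3604,1.0230) sweep=28.9902

bisector direction at 22.8951° = (0.921219,0.389045)
center distance |VC| = r/sin(θ/2) = 12.973779/sin(75.5049°) = 13.400324
C = V + |VC|·bis = (10.4742,2.9183)
T_A = V + ((C−V)·d_A)·d_A = V + 3.3541·d_A = (0.1663,-4.9599)
T_B = V + ((C−V)·d_B)·d_B = V + 3.3541·d_B = (-2.3604,1.0230)
sweep = 180° − θ = 28.9902°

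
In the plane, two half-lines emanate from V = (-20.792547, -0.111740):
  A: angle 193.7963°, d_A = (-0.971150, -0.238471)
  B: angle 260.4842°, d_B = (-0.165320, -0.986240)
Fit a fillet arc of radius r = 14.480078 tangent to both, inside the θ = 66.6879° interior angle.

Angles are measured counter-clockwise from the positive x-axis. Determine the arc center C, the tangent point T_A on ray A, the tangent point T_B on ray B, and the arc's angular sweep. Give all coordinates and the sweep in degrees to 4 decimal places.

center=(-38.7116,-19.4221) T_A=(-42.1646,-5.3598) T_B=(-24.4307,-21.8159) sweep=113.3121

bisector direction at 227.1403° = (-0.680206,-0.733021)
center distance |VC| = r/sin(θ/2) = 14.480078/sin(33.3439°) = 26.343519
C = V + |VC|·bis = (-38.7116,-19.4221)
T_A = V + ((C−V)·d_A)·d_A = V + 22.0070·d_A = (-42.1646,-5.3598)
T_B = V + ((C−V)·d_B)·d_B = V + 22.0070·d_B = (-24.4307,-21.8159)
sweep = 180° − θ = 113.3121°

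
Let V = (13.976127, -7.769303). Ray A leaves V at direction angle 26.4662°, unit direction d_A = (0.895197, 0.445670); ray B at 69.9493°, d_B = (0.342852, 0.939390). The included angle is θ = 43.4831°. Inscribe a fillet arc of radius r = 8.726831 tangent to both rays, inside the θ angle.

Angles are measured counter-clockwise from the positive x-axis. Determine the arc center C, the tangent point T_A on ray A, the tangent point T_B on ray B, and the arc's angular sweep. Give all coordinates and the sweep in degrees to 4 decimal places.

center=(29.6768,9.7957) T_A=(33.5660,1.9834) T_B=(21.4789,12.7877) sweep=136.5169

bisector direction at 48.2077° = (0.666432,0.745566)
center distance |VC| = r/sin(θ/2) = 8.726831/sin(21.7416°) = 23.559258
C = V + |VC|·bis = (29.6768,9.7957)
T_A = V + ((C−V)·d_A)·d_A = V + 21.8834·d_A = (33.5660,1.9834)
T_B = V + ((C−V)·d_B)·d_B = V + 21.8834·d_B = (21.4789,12.7877)
sweep = 180° − θ = 136.5169°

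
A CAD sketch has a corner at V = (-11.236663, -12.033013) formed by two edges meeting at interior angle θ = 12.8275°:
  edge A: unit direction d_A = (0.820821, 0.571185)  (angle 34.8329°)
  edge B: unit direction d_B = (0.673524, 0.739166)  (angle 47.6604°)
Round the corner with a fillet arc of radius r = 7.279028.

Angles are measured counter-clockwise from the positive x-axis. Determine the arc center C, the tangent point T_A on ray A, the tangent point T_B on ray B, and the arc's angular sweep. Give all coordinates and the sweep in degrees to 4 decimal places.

center=(37.7569,30.9281) T_A=(41.9146,24.9533) T_B=(32.3765,35.8307) sweep=167.1725

bisector direction at 41.2467° = (0.751878,0.659302)
center distance |VC| = r/sin(θ/2) = 7.279028/sin(6.4138°) = 65.161547
C = V + |VC|·bis = (37.7569,30.9281)
T_A = V + ((C−V)·d_A)·d_A = V + 64.7537·d_A = (41.9146,24.9533)
T_B = V + ((C−V)·d_B)·d_B = V + 64.7537·d_B = (32.3765,35.8307)
sweep = 180° − θ = 167.1725°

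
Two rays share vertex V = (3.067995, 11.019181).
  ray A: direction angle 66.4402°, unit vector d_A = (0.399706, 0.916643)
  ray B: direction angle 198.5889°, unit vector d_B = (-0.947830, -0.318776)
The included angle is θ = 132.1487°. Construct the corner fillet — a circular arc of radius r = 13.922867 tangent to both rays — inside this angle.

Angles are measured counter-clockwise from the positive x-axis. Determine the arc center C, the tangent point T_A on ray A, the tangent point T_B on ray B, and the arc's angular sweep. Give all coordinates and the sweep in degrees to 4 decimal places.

bisector direction at 132.5146° = (-0.675777,0.737106)
center distance |VC| = r/sin(θ/2) = 13.922867/sin(66.0743°) = 15.231688
C = V + |VC|·bis = (-7.2252,22.2465)
T_A = V + ((C−V)·d_A)·d_A = V + 6.1772·d_A = (5.5371,16.6815)
T_B = V + ((C−V)·d_B)·d_B = V + 6.1772·d_B = (-2.7870,9.0500)
sweep = 180° − θ = 47.8513°

center=(-7.2252,22.2465) T_A=(5.5371,16.6815) T_B=(-2.7870,9.0500) sweep=47.8513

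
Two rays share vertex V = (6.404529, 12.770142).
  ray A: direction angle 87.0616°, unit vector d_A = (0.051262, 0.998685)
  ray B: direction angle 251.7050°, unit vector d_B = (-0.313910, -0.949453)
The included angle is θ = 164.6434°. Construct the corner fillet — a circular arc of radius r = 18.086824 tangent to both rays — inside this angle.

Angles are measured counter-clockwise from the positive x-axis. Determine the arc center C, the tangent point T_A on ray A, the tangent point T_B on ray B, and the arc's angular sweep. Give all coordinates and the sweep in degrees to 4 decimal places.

center=(-11.5335,16.1326) T_A=(6.5295,15.2054) T_B=(5.6391,10.4549) sweep=15.3566

bisector direction at 169.3833° = (-0.982882,0.184238)
center distance |VC| = r/sin(θ/2) = 18.086824/sin(82.3217°) = 18.250460
C = V + |VC|·bis = (-11.5335,16.1326)
T_A = V + ((C−V)·d_A)·d_A = V + 2.4385·d_A = (6.5295,15.2054)
T_B = V + ((C−V)·d_B)·d_B = V + 2.4385·d_B = (5.6391,10.4549)
sweep = 180° − θ = 15.3566°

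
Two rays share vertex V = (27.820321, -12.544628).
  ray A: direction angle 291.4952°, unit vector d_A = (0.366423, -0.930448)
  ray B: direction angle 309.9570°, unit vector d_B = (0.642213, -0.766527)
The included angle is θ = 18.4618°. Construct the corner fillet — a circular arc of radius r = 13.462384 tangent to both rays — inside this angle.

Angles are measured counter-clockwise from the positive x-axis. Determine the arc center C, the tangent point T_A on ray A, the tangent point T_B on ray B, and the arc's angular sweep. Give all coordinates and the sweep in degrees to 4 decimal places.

bisector direction at 300.7261° = (0.510935,-0.859620)
center distance |VC| = r/sin(θ/2) = 13.462384/sin(9.2309°) = 83.922994
C = V + |VC|·bis = (70.6995,-84.6865)
T_A = V + ((C−V)·d_A)·d_A = V + 82.8362·d_A = (58.1734,-89.6194)
T_B = V + ((C−V)·d_B)·d_B = V + 82.8362·d_B = (81.0188,-76.0408)
sweep = 180° − θ = 161.5382°

center=(70.6995,-84.6865) T_A=(58.1734,-89.6194) T_B=(81.0188,-76.0408) sweep=161.5382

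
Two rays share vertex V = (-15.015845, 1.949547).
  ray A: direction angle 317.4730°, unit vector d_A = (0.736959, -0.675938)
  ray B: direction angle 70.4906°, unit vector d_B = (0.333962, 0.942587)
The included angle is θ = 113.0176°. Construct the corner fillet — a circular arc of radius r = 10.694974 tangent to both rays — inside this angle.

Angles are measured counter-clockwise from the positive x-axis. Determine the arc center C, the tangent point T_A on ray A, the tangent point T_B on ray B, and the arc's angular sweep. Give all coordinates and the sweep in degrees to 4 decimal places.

center=(-2.5716,5.0480) T_A=(-9.8008,-2.8337) T_B=(-12.6526,8.6197) sweep=66.9824

bisector direction at 13.9818° = (0.970373,0.241614)
center distance |VC| = r/sin(θ/2) = 10.694974/sin(56.5088°) = 12.824162
C = V + |VC|·bis = (-2.5716,5.0480)
T_A = V + ((C−V)·d_A)·d_A = V + 7.0765·d_A = (-9.8008,-2.8337)
T_B = V + ((C−V)·d_B)·d_B = V + 7.0765·d_B = (-12.6526,8.6197)
sweep = 180° − θ = 66.9824°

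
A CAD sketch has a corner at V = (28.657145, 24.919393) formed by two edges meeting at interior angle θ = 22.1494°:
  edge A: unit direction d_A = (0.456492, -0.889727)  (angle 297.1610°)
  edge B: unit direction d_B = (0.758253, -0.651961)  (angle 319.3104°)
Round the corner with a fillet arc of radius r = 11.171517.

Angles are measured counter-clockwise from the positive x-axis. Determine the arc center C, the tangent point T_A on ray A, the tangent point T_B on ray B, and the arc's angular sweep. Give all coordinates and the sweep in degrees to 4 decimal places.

bisector direction at 308.2357° = (0.618898,-0.785471)
center distance |VC| = r/sin(θ/2) = 11.171517/sin(11.0747°) = 58.158135
C = V + |VC|·bis = (64.6511,-20.7622)
T_A = V + ((C−V)·d_A)·d_A = V + 57.0751·d_A = (54.7115,-25.8619)
T_B = V + ((C−V)·d_B)·d_B = V + 57.0751·d_B = (71.9345,-12.2913)
sweep = 180° − θ = 157.8506°

center=(64.6511,-20.7622) T_A=(54.7115,-25.8619) T_B=(71.9345,-12.2913) sweep=157.8506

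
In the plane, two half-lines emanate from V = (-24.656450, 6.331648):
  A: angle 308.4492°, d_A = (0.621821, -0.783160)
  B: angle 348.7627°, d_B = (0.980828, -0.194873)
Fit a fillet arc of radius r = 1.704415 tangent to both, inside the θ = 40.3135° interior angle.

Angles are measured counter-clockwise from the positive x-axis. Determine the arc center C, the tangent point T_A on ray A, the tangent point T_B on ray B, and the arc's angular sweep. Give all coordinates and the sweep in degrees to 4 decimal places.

center=(-20.4343,3.7551) T_A=(-21.7692,2.6952) T_B=(-20.1022,5.4268) sweep=139.6865

bisector direction at 328.6060° = (0.853605,-0.520921)
center distance |VC| = r/sin(θ/2) = 1.704415/sin(20.1567°) = 4.946216
C = V + |VC|·bis = (-20.4343,3.7551)
T_A = V + ((C−V)·d_A)·d_A = V + 4.6433·d_A = (-21.7692,2.6952)
T_B = V + ((C−V)·d_B)·d_B = V + 4.6433·d_B = (-20.1022,5.4268)
sweep = 180° − θ = 139.6865°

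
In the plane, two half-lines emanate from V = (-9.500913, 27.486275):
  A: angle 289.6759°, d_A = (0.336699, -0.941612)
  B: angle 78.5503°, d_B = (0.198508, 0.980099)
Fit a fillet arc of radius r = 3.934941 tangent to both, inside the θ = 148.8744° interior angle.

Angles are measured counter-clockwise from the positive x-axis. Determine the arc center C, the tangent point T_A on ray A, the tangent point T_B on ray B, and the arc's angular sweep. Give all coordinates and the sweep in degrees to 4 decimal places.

bisector direction at 4.1131° = (0.997424,0.071725)
center distance |VC| = r/sin(θ/2) = 3.934941/sin(74.4372°) = 4.084698
C = V + |VC|·bis = (-5.4267,27.7793)
T_A = V + ((C−V)·d_A)·d_A = V + 1.0959·d_A = (-9.1319,26.4544)
T_B = V + ((C−V)·d_B)·d_B = V + 1.0959·d_B = (-9.2834,28.5604)
sweep = 180° − θ = 31.1256°

center=(-5.4267,27.7793) T_A=(-9.1319,26.4544) T_B=(-9.2834,28.5604) sweep=31.1256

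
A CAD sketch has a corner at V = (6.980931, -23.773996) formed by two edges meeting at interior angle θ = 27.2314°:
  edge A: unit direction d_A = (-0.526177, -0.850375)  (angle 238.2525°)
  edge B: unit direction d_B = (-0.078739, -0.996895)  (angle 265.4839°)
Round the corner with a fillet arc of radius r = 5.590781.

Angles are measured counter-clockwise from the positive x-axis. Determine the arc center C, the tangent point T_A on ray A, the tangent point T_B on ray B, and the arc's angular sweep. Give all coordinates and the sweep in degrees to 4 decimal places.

bisector direction at 251.8682° = (-0.311204,-0.950343)
center distance |VC| = r/sin(θ/2) = 5.590781/sin(13.6157°) = 23.749280
C = V + |VC|·bis = (-0.4099,-46.3440)
T_A = V + ((C−V)·d_A)·d_A = V + 23.0818·d_A = (-5.1642,-43.4022)
T_B = V + ((C−V)·d_B)·d_B = V + 23.0818·d_B = (5.1635,-46.7842)
sweep = 180° − θ = 152.7686°

center=(-0.4099,-46.3440) T_A=(-5.1642,-43.4022) T_B=(5.1635,-46.7842) sweep=152.7686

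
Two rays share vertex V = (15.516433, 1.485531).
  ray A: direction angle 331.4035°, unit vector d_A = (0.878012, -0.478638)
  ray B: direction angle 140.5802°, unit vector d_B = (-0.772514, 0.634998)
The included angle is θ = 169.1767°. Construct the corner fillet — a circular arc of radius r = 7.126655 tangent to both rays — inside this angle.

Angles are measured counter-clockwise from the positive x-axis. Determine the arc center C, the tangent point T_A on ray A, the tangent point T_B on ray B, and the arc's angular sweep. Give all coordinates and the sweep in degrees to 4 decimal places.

bisector direction at 55.9918° = (0.559311,0.828958)
center distance |VC| = r/sin(θ/2) = 7.126655/sin(84.5884°) = 7.158562
C = V + |VC|·bis = (19.5203,7.4197)
T_A = V + ((C−V)·d_A)·d_A = V + 0.6751·d_A = (16.1092,1.1624)
T_B = V + ((C−V)·d_B)·d_B = V + 0.6751·d_B = (14.9949,1.9142)
sweep = 180° − θ = 10.8233°

center=(19.5203,7.4197) T_A=(16.1092,1.1624) T_B=(14.9949,1.9142) sweep=10.8233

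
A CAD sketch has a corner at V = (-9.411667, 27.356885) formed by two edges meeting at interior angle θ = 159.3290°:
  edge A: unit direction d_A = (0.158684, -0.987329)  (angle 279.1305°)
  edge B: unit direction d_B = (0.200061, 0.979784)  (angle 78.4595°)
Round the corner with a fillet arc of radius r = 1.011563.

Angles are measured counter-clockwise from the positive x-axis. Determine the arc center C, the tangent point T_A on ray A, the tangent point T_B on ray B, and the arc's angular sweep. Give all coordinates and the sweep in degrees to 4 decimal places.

bisector direction at 358.7950° = (0.999779,-0.021030)
center distance |VC| = r/sin(θ/2) = 1.011563/sin(79.6645°) = 1.028247
C = V + |VC|·bis = (-8.3836,27.3353)
T_A = V + ((C−V)·d_A)·d_A = V + 0.1845·d_A = (-9.3824,27.1747)
T_B = V + ((C−V)·d_B)·d_B = V + 0.1845·d_B = (-9.3748,27.5376)
sweep = 180° − θ = 20.6710°

center=(-8.3836,27.3353) T_A=(-9.3824,27.1747) T_B=(-9.3748,27.5376) sweep=20.6710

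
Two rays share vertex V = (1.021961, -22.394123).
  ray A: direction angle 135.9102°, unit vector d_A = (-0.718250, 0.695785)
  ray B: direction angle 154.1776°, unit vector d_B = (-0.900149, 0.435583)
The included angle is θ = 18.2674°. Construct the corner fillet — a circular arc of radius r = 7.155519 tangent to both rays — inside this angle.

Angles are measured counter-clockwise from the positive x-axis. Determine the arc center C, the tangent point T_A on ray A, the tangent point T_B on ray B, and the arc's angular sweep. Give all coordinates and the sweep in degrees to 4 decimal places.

center=(-35.9230,3.4329) T_A=(-30.9443,8.5723) T_B=(-39.0398,-3.0082) sweep=161.7326

bisector direction at 145.0439° = (-0.819591,0.572949)
center distance |VC| = r/sin(θ/2) = 7.155519/sin(9.1337°) = 45.077312
C = V + |VC|·bis = (-35.9230,3.4329)
T_A = V + ((C−V)·d_A)·d_A = V + 44.5058·d_A = (-30.9443,8.5723)
T_B = V + ((C−V)·d_B)·d_B = V + 44.5058·d_B = (-39.0398,-3.0082)
sweep = 180° − θ = 161.7326°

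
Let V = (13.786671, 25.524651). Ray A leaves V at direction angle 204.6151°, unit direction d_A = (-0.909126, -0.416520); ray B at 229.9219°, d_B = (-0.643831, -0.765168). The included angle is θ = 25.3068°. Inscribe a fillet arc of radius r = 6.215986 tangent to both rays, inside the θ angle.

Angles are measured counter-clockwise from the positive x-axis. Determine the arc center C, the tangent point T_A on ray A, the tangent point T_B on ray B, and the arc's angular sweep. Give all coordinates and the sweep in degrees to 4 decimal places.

center=(-8.7957,8.3411) T_A=(-11.3848,13.9922) T_B=(-4.0394,4.3391) sweep=154.6932

bisector direction at 217.2685° = (-0.795807,-0.605551)
center distance |VC| = r/sin(θ/2) = 6.215986/sin(12.6534°) = 28.376668
C = V + |VC|·bis = (-8.7957,8.3411)
T_A = V + ((C−V)·d_A)·d_A = V + 27.6875·d_A = (-11.3848,13.9922)
T_B = V + ((C−V)·d_B)·d_B = V + 27.6875·d_B = (-4.0394,4.3391)
sweep = 180° − θ = 154.6932°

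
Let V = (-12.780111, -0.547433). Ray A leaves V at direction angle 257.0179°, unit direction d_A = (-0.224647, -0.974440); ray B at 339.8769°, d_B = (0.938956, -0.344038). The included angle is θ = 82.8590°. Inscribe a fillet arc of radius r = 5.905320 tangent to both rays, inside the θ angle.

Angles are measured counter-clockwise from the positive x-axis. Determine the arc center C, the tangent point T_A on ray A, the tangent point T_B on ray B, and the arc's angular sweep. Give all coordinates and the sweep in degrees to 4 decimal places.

center=(-8.5289,-8.3943) T_A=(-14.2833,-7.0677) T_B=(-6.4973,-2.8495) sweep=97.1410

bisector direction at 298.4474° = (0.476352,-0.879255)
center distance |VC| = r/sin(θ/2) = 5.905320/sin(41.4295°) = 8.924494
C = V + |VC|·bis = (-8.5289,-8.3943)
T_A = V + ((C−V)·d_A)·d_A = V + 6.6913·d_A = (-14.2833,-7.0677)
T_B = V + ((C−V)·d_B)·d_B = V + 6.6913·d_B = (-6.4973,-2.8495)
sweep = 180° − θ = 97.1410°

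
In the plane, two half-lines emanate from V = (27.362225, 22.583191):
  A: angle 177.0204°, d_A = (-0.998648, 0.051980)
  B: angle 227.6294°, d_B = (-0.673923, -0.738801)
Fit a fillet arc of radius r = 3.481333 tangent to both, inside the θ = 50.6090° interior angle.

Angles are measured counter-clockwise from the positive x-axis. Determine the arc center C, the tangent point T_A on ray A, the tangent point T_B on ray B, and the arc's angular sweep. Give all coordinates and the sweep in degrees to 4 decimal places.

center=(19.8279,19.4893) T_A=(20.0089,22.9659) T_B=(22.3999,17.1432) sweep=129.3910

bisector direction at 202.3249° = (-0.925045,-0.379858)
center distance |VC| = r/sin(θ/2) = 3.481333/sin(25.3045°) = 8.144824
C = V + |VC|·bis = (19.8279,19.4893)
T_A = V + ((C−V)·d_A)·d_A = V + 7.3633·d_A = (20.0089,22.9659)
T_B = V + ((C−V)·d_B)·d_B = V + 7.3633·d_B = (22.3999,17.1432)
sweep = 180° − θ = 129.3910°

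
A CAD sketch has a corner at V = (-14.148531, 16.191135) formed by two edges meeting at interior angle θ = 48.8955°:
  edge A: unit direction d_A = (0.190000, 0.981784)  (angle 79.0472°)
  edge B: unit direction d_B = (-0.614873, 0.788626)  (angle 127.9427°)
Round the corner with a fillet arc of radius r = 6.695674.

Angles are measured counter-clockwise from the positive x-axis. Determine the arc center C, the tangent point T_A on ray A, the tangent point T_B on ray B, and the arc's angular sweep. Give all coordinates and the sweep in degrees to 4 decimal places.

bisector direction at 103.4950° = (-0.233360,0.972390)
center distance |VC| = r/sin(θ/2) = 6.695674/sin(24.4477°) = 16.178470
C = V + |VC|·bis = (-17.9239,31.9229)
T_A = V + ((C−V)·d_A)·d_A = V + 14.7279·d_A = (-11.3502,30.6507)
T_B = V + ((C−V)·d_B)·d_B = V + 14.7279·d_B = (-23.2043,27.8059)
sweep = 180° − θ = 131.1045°

center=(-17.9239,31.9229) T_A=(-11.3502,30.6507) T_B=(-23.2043,27.8059) sweep=131.1045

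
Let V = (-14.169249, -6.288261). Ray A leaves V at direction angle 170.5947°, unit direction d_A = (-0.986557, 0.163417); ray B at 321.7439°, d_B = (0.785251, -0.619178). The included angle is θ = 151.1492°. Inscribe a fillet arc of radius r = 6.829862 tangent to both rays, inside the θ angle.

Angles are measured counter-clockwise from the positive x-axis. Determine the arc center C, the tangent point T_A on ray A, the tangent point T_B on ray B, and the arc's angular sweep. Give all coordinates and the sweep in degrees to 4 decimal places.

bisector direction at 246.1693° = (-0.404035,-0.914743)
center distance |VC| = r/sin(θ/2) = 6.829862/sin(75.5746°) = 7.052198
C = V + |VC|·bis = (-17.0186,-12.7392)
T_A = V + ((C−V)·d_A)·d_A = V + 1.7568·d_A = (-15.9025,-6.0012)
T_B = V + ((C−V)·d_B)·d_B = V + 1.7568·d_B = (-12.7897,-7.3761)
sweep = 180° − θ = 28.8508°

center=(-17.0186,-12.7392) T_A=(-15.9025,-6.0012) T_B=(-12.7897,-7.3761) sweep=28.8508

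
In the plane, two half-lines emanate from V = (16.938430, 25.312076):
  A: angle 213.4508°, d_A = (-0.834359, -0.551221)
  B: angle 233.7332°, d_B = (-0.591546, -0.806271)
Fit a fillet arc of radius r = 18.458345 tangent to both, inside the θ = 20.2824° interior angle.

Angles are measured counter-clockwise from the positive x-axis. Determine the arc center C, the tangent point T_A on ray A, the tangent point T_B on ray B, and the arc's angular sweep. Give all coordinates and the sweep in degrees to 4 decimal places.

center=(-58.9884,-46.9719) T_A=(-69.1630,-31.5710) T_B=(-44.1060,-57.8908) sweep=159.7176

bisector direction at 223.5920° = (-0.724268,-0.689518)
center distance |VC| = r/sin(θ/2) = 18.458345/sin(10.1412°) = 104.832518
C = V + |VC|·bis = (-58.9884,-46.9719)
T_A = V + ((C−V)·d_A)·d_A = V + 103.1947·d_A = (-69.1630,-31.5710)
T_B = V + ((C−V)·d_B)·d_B = V + 103.1947·d_B = (-44.1060,-57.8908)
sweep = 180° − θ = 159.7176°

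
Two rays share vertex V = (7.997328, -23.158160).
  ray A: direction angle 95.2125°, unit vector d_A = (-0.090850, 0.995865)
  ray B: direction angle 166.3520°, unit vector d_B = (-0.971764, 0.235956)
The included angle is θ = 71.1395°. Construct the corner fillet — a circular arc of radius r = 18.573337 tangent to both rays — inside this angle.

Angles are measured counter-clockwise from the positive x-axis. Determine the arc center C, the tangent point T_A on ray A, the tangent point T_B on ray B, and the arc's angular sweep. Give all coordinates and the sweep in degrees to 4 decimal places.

bisector direction at 130.7823° = (-0.653186,0.757197)
center distance |VC| = r/sin(θ/2) = 18.573337/sin(35.5697°) = 31.929760
C = V + |VC|·bis = (-12.8587,1.0190)
T_A = V + ((C−V)·d_A)·d_A = V + 25.9719·d_A = (5.6378,2.7064)
T_B = V + ((C−V)·d_B)·d_B = V + 25.9719·d_B = (-17.2412,-17.0299)
sweep = 180° − θ = 108.8605°

center=(-12.8587,1.0190) T_A=(5.6378,2.7064) T_B=(-17.2412,-17.0299) sweep=108.8605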